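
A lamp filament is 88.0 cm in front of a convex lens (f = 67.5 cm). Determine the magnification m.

m = -3.29

1/d_i = 1/f − 1/d_o = 1/(67.50) − 1/(88.0) = 0.003451, so d_i = 289.8 cm.
m = −d_i/d_o = −(289.8)/(88.0) = -3.29.
The image is real, inverted and enlarged, on the far side of the lens.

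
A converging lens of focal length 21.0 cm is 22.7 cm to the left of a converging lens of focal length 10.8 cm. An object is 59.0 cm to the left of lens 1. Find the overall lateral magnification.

m = -0.288

Lens 1: 1/d_i1 = 1/(21.0) − 1/(59.0) = 0.03067, so d_i1 = 32.61 cm; m₁ = −d_i1/d_o1 = -0.5527.
d_o2 = 22.7 − (32.61) = -9.910 cm (virtual object).
Lens 2: 1/d_i2 = 1/(10.8) − 1/(-9.910) = 0.1935, so d_i2 = 5.168 cm; m₂ = −d_i2/d_o2 = +0.5215.
m = m₁·m₂ = (-0.5527)(+0.5215) = -0.288.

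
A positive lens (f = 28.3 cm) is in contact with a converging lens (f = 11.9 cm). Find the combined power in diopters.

P = +11.9 D

P₁ = 1/f₁ = 1/(0.283 m) = +3.534 D; P₂ = 1/f₂ = 1/(0.119 m) = +8.403 D.
For thin lenses in contact, P = P₁ + P₂ = (+3.534) + (+8.403) = +11.9 D.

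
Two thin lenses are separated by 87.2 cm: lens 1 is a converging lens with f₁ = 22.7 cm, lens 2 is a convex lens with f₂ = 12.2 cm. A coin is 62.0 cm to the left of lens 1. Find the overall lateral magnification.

m = +0.180

Lens 1: 1/d_i1 = 1/(22.7) − 1/(62.0) = 0.02792, so d_i1 = 35.81 cm; m₁ = −d_i1/d_o1 = -0.5776.
d_o2 = 87.2 − (35.81) = 51.39 cm.
Lens 2: 1/d_i2 = 1/(12.2) − 1/(51.39) = 0.06251, so d_i2 = 16.00 cm; m₂ = −d_i2/d_o2 = -0.3113.
m = m₁·m₂ = (-0.5776)(-0.3113) = +0.180.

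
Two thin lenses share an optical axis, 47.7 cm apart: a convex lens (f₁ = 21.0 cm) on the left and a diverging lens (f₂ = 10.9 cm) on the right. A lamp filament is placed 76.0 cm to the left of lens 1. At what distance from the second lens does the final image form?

Lens 1: 1/d_i1 = 1/f₁ − 1/d_o1 = 1/(21.0) − 1/(76.0) = 0.03446, so d_i1 = 29.02 cm.
The intermediate image is 29.02 cm to the right of lens 1, which is 47.7 − (29.02) = 18.68 cm to the left of lens 2, so d_o2 = +18.68 cm.
Lens 2 is diverging, so f₂ = −10.9 cm.
Lens 2: 1/d_i2 = 1/f₂ − 1/d_o2 = 1/(-10.9) − 1/(18.68) = -0.1453, so d_i2 = -6.88 cm.
The final image is virtual, 6.88 cm to the left of lens 2 (overall magnification ≈ -0.14).

6.88 cm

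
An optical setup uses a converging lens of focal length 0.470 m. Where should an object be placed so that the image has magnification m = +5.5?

m = −d_i/d_o ⇒ d_i = −m·d_o.
1/f = 1/d_o + 1/d_i = 1/d_o − 1/(m·d_o) = (1 − 1/m)/d_o, so d_o = f(1 − 1/m) = (0.4700)(1 − 1/(+5.5)) = 0.385 m.

0.385 m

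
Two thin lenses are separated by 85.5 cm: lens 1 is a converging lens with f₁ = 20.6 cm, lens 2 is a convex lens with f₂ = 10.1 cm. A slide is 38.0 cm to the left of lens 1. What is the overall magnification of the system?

Lens 1: 1/d_i1 = 1/(20.6) − 1/(38.0) = 0.02223, so d_i1 = 44.99 cm; m₁ = −d_i1/d_o1 = -1.184.
d_o2 = 85.5 − (44.99) = 40.51 cm.
Lens 2: 1/d_i2 = 1/(10.1) − 1/(40.51) = 0.07432, so d_i2 = 13.45 cm; m₂ = −d_i2/d_o2 = -0.3321.
m = m₁·m₂ = (-1.184)(-0.3321) = +0.393.

m = +0.393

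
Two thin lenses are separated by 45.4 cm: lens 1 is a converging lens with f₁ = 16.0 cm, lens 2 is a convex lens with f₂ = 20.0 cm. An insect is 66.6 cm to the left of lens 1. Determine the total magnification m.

Lens 1: 1/d_i1 = 1/(16.0) − 1/(66.6) = 0.04748, so d_i1 = 21.06 cm; m₁ = −d_i1/d_o1 = -0.3162.
d_o2 = 45.4 − (21.06) = 24.34 cm.
Lens 2: 1/d_i2 = 1/(20.0) − 1/(24.34) = 0.008915, so d_i2 = 112.2 cm; m₂ = −d_i2/d_o2 = -4.608.
m = m₁·m₂ = (-0.3162)(-4.608) = +1.46.

m = +1.46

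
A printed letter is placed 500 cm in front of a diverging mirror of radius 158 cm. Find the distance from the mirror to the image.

f = R/2 = 158/2 = 79.00 cm; for a diverging mirror, f = -79.00 cm.
Mirror equation: 1/v = 1/f − 1/u = 1/(-79.00) − 1/(500) = -0.01266 − 0.002000 = -0.01466, so v = -68.2 cm.
The image is virtual, upright and reduced, behind the mirror.

68.2 cm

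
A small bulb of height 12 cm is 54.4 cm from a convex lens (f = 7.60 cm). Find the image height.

1.95 cm

1/d_i = 1/f − 1/d_o = 1/(7.600) − 1/(54.4) = 0.1132, so d_i = 8.834 cm.
m = −d_i/d_o = -0.1624.
|h_i| = |m|·h_o = 0.1624 × 12 = 1.95 cm. The image is real, inverted and reduced, on the far side of the lens.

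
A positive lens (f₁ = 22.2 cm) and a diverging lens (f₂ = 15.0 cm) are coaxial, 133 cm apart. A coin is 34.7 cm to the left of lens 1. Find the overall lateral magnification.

m = -0.308

Lens 1: 1/d_i1 = 1/(22.2) − 1/(34.7) = 0.01623, so d_i1 = 61.63 cm; m₁ = −d_i1/d_o1 = -1.776.
d_o2 = 133 − (61.63) = 71.37 cm.
f₂ = −15.0 cm (diverging).
Lens 2: 1/d_i2 = 1/(-15.0) − 1/(71.37) = -0.08068, so d_i2 = -12.39 cm; m₂ = −d_i2/d_o2 = +0.1737.
m = m₁·m₂ = (-1.776)(+0.1737) = -0.308.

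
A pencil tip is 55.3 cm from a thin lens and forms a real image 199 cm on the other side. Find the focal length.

f = 43.3 cm (converging)

Real image ⇒ d_i = +199 cm.
1/f = 1/d_o + 1/d_i = 1/(55.3) + 1/(199) = 0.02311, so f = 43.3 cm.
Since f is positive, the thin lens is converging.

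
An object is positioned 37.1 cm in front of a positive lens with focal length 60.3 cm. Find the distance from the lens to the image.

96.4 cm

Lens equation: 1/s_i = 1/f − 1/s_o = 1/(60.30) − 1/(37.1) = 0.01658 − 0.02695 = -0.01037, so s_i = -96.4 cm.
The image is virtual, upright and enlarged, on the same side as the object.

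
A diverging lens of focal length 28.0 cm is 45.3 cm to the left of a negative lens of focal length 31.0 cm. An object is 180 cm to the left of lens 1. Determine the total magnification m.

m = +0.0415

f₁ = −28.0 cm (diverging).
Lens 1: 1/d_i1 = 1/(-28.0) − 1/(180) = -0.04127, so d_i1 = -24.23 cm; m₁ = −d_i1/d_o1 = +0.1346.
d_o2 = 45.3 − (-24.23) = 69.53 cm.
f₂ = −31.0 cm (diverging).
Lens 2: 1/d_i2 = 1/(-31.0) − 1/(69.53) = -0.04664, so d_i2 = -21.44 cm; m₂ = −d_i2/d_o2 = +0.3084.
m = m₁·m₂ = (+0.1346)(+0.3084) = +0.0415.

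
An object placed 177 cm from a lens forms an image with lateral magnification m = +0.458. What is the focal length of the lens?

f = -150 cm (diverging)

m = −d_i/d_o ⇒ d_i = −m·d_o = −(+0.458)·(177) = -81.07 cm.
1/f = 1/d_o + 1/d_i = 1/(177) + 1/(-81.07) = -0.006685, so f = -150 cm.
Since f is negative, the lens is diverging.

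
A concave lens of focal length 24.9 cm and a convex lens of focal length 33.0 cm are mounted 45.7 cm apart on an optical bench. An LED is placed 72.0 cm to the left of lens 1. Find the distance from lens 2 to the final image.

Lens 1 is diverging, so f₁ = −24.9 cm.
Lens 1: 1/d_i1 = 1/f₁ − 1/d_o1 = 1/(-24.9) − 1/(72.0) = -0.05405, so d_i1 = -18.50 cm.
The intermediate image is 18.50 cm to the left of lens 1 (virtual), which is 45.7 − (-18.50) = 64.20 cm to the left of lens 2, so d_o2 = +64.20 cm.
Lens 2: 1/d_i2 = 1/f₂ − 1/d_o2 = 1/(33.0) − 1/(64.20) = 0.01473, so d_i2 = 67.9 cm.
The final image is real, 67.9 cm to the right of lens 2 (overall magnification ≈ -0.27).

67.9 cm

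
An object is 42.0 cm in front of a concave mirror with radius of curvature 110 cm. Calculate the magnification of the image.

f = R/2 = 110/2 = 55.00 cm.
1/d_i = 1/f − 1/d_o = 1/(55.00) − 1/(42.0) = -0.005628, so d_i = -177.7 cm.
m = −d_i/d_o = −(-177.7)/(42.0) = +4.23.
The image is virtual, upright and enlarged, behind the mirror.

m = +4.23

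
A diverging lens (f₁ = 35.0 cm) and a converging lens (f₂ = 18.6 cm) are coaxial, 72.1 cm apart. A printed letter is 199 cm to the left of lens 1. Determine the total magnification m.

m = -0.0334

f₁ = −35.0 cm (diverging).
Lens 1: 1/d_i1 = 1/(-35.0) − 1/(199) = -0.03360, so d_i1 = -29.76 cm; m₁ = −d_i1/d_o1 = +0.1495.
d_o2 = 72.1 − (-29.76) = 101.9 cm.
Lens 2: 1/d_i2 = 1/(18.6) − 1/(101.9) = 0.04395, so d_i2 = 22.75 cm; m₂ = −d_i2/d_o2 = -0.2233.
m = m₁·m₂ = (+0.1495)(-0.2233) = -0.0334.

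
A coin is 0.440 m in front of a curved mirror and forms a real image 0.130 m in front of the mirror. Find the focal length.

f = 0.100 m (concave)

Real image ⇒ d_i = +0.130 m.
1/f = 1/d_o + 1/d_i = 1/(0.440) + 1/(0.130) = 9.965, so f = 0.100 m.
Since f is positive, the curved mirror is concave.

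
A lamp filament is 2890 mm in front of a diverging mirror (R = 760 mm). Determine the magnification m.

f = R/2 = 760/2 = 380.0 mm; for a diverging mirror, f = -380.0 mm.
1/d_i = 1/f − 1/d_o = 1/(-380.0) − 1/(2890) = -0.002978, so d_i = -335.8 mm.
m = −d_i/d_o = −(-335.8)/(2890) = +0.116.
The image is virtual, upright and reduced, behind the mirror.

m = +0.116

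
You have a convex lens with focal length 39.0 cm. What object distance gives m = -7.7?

m = −d_i/d_o ⇒ d_i = −m·d_o.
1/f = 1/d_o + 1/d_i = 1/d_o − 1/(m·d_o) = (1 − 1/m)/d_o, so d_o = f(1 − 1/m) = (39.00)(1 − 1/(-7.7)) = 44.1 cm.

44.1 cm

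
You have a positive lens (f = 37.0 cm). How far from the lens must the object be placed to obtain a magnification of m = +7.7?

32.2 cm

m = −d_i/d_o ⇒ d_i = −m·d_o.
1/f = 1/d_o + 1/d_i = 1/d_o − 1/(m·d_o) = (1 − 1/m)/d_o, so d_o = f(1 − 1/m) = (37.00)(1 − 1/(+7.7)) = 32.2 cm.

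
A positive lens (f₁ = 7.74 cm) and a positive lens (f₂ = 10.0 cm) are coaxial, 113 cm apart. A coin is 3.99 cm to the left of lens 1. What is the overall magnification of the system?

Lens 1: 1/d_i1 = 1/(7.74) − 1/(3.99) = -0.1214, so d_i1 = -8.235 cm; m₁ = −d_i1/d_o1 = +2.064.
d_o2 = 113 − (-8.235) = 121.2 cm.
Lens 2: 1/d_i2 = 1/(10.0) − 1/(121.2) = 0.09175, so d_i2 = 10.90 cm; m₂ = −d_i2/d_o2 = -0.08993.
m = m₁·m₂ = (+2.064)(-0.08993) = -0.186.

m = -0.186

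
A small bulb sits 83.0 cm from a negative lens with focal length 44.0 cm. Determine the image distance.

28.8 cm

For a negative lens, f = -44.0 cm.
Thin-lens equation: 1/s_i = 1/f − 1/s_o = 1/(-44.00) − 1/(83.0) = -0.02273 − 0.01205 = -0.03478, so s_i = -28.8 cm.
The image is virtual, upright and reduced, on the same side as the object.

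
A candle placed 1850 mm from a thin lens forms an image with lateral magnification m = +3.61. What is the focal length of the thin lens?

m = −d_i/d_o ⇒ d_i = −m·d_o = −(+3.61)·(1850) = -6678 mm.
1/f = 1/d_o + 1/d_i = 1/(1850) + 1/(-6678) = 0.0003908, so f = 2560 mm.
Since f is positive, the thin lens is converging.

f = 2560 mm (converging)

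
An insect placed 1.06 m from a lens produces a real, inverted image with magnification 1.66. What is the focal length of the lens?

m = −d_i/d_o ⇒ d_i = −m·d_o = −(-1.66)·(1.06) = 1.760 m.
1/f = 1/d_o + 1/d_i = 1/(1.06) + 1/(1.760) = 1.512, so f = 0.662 m.
Since f is positive, the lens is converging.

f = 0.662 m (converging)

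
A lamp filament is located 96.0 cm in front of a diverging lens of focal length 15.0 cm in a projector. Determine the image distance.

For a diverging lens, f = -15.0 cm.
Lens equation: 1/s_i = 1/f − 1/s_o = 1/(-15.00) − 1/(96.0) = -0.06667 − 0.01042 = -0.07708, so s_i = -13.0 cm.
The image is virtual, upright and reduced, on the same side as the object.

13.0 cm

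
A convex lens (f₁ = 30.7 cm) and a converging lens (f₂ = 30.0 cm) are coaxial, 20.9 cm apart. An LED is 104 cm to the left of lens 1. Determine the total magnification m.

m = -0.239

Lens 1: 1/d_i1 = 1/(30.7) − 1/(104) = 0.02296, so d_i1 = 43.56 cm; m₁ = −d_i1/d_o1 = -0.4188.
d_o2 = 20.9 − (43.56) = -22.66 cm (virtual object).
Lens 2: 1/d_i2 = 1/(30.0) − 1/(-22.66) = 0.07746, so d_i2 = 12.91 cm; m₂ = −d_i2/d_o2 = +0.5697.
m = m₁·m₂ = (-0.4188)(+0.5697) = -0.239.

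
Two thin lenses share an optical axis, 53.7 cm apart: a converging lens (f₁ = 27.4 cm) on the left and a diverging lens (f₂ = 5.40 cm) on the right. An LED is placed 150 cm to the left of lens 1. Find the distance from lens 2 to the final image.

Lens 1: 1/d_i1 = 1/f₁ − 1/d_o1 = 1/(27.4) − 1/(150) = 0.02983, so d_i1 = 33.52 cm.
The intermediate image is 33.52 cm to the right of lens 1, which is 53.7 − (33.52) = 20.18 cm to the left of lens 2, so d_o2 = +20.18 cm.
Lens 2 is diverging, so f₂ = −5.40 cm.
Lens 2: 1/d_i2 = 1/f₂ − 1/d_o2 = 1/(-5.40) − 1/(20.18) = -0.2347, so d_i2 = -4.26 cm.
The final image is virtual, 4.26 cm to the left of lens 2 (overall magnification ≈ -0.047).

4.26 cm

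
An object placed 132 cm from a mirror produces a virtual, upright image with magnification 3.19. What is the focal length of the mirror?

f = 192 cm (concave)

m = −d_i/d_o ⇒ d_i = −m·d_o = −(+3.19)·(132) = -421.1 cm.
1/f = 1/d_o + 1/d_i = 1/(132) + 1/(-421.1) = 0.005201, so f = 192 cm.
Since f is positive, the mirror is concave.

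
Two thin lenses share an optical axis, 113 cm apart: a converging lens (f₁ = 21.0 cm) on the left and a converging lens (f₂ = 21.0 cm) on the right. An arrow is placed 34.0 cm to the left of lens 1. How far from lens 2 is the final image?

32.9 cm

Lens 1: 1/d_i1 = 1/f₁ − 1/d_o1 = 1/(21.0) − 1/(34.0) = 0.01821, so d_i1 = 54.92 cm.
The intermediate image is 54.92 cm to the right of lens 1, which is 113 − (54.92) = 58.08 cm to the left of lens 2, so d_o2 = +58.08 cm.
Lens 2: 1/d_i2 = 1/f₂ − 1/d_o2 = 1/(21.0) − 1/(58.08) = 0.03040, so d_i2 = 32.9 cm.
The final image is real, 32.9 cm to the right of lens 2 (overall magnification ≈ 0.91).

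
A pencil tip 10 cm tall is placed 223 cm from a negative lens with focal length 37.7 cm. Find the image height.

1.45 cm

For a negative lens, f = -37.7 cm.
1/d_i = 1/f − 1/d_o = 1/(-37.70) − 1/(223) = -0.03101, so d_i = -32.25 cm.
m = −d_i/d_o = +0.1446.
|h_i| = |m|·h_o = 0.1446 × 10 = 1.45 cm. The image is virtual, upright and reduced, on the same side as the object.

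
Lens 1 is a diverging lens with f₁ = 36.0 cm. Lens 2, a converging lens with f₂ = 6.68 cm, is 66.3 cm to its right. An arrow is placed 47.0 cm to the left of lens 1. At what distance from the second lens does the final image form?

Lens 1 is diverging, so f₁ = −36.0 cm.
Lens 1: 1/d_i1 = 1/f₁ − 1/d_o1 = 1/(-36.0) − 1/(47.0) = -0.04905, so d_i1 = -20.39 cm.
The intermediate image is 20.39 cm to the left of lens 1 (virtual), which is 66.3 − (-20.39) = 86.69 cm to the left of lens 2, so d_o2 = +86.69 cm.
Lens 2: 1/d_i2 = 1/f₂ − 1/d_o2 = 1/(6.68) − 1/(86.69) = 0.1382, so d_i2 = 7.24 cm.
The final image is real, 7.24 cm to the right of lens 2 (overall magnification ≈ -0.036).

7.24 cm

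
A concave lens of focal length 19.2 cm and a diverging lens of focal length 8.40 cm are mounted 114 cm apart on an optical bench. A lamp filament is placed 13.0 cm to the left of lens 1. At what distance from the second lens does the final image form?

7.86 cm

Lens 1 is diverging, so f₁ = −19.2 cm.
Lens 1: 1/d_i1 = 1/f₁ − 1/d_o1 = 1/(-19.2) − 1/(13.0) = -0.1290, so d_i1 = -7.752 cm.
The intermediate image is 7.752 cm to the left of lens 1 (virtual), which is 114 − (-7.752) = 121.8 cm to the left of lens 2, so d_o2 = +121.8 cm.
Lens 2 is diverging, so f₂ = −8.40 cm.
Lens 2: 1/d_i2 = 1/f₂ − 1/d_o2 = 1/(-8.40) − 1/(121.8) = -0.1273, so d_i2 = -7.86 cm.
The final image is virtual, 7.86 cm to the left of lens 2 (overall magnification ≈ 0.038).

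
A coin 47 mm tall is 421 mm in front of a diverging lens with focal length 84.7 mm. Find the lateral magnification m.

m = +0.167

For a diverging lens, f = -84.7 mm.
1/d_i = 1/f − 1/d_o = 1/(-84.70) − 1/(421) = -0.01418, so d_i = -70.51 mm.
m = −d_i/d_o = −(-70.51)/(421) = +0.167.
The image is virtual, upright and reduced, on the same side as the object.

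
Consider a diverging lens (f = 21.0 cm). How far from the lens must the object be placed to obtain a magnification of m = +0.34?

40.8 cm

For a diverging lens, f = -21.0 cm.
m = −d_i/d_o ⇒ d_i = −m·d_o.
1/f = 1/d_o + 1/d_i = 1/d_o − 1/(m·d_o) = (1 − 1/m)/d_o, so d_o = f(1 − 1/m) = (-21.00)(1 − 1/(+0.34)) = 40.8 cm.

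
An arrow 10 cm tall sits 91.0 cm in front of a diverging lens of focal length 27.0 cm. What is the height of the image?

For a diverging lens, f = -27.0 cm.
1/d_i = 1/f − 1/d_o = 1/(-27.00) − 1/(91.0) = -0.04803, so d_i = -20.82 cm.
m = −d_i/d_o = +0.2288.
|h_i| = |m|·h_o = 0.2288 × 10 = 2.29 cm. The image is virtual, upright and reduced, on the same side as the object.

2.29 cm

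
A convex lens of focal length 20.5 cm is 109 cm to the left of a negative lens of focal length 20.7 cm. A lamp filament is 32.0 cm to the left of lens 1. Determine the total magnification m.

Lens 1: 1/d_i1 = 1/(20.5) − 1/(32.0) = 0.01753, so d_i1 = 57.04 cm; m₁ = −d_i1/d_o1 = -1.782.
d_o2 = 109 − (57.04) = 51.96 cm.
f₂ = −20.7 cm (diverging).
Lens 2: 1/d_i2 = 1/(-20.7) − 1/(51.96) = -0.06755, so d_i2 = -14.80 cm; m₂ = −d_i2/d_o2 = +0.2849.
m = m₁·m₂ = (-1.782)(+0.2849) = -0.508.

m = -0.508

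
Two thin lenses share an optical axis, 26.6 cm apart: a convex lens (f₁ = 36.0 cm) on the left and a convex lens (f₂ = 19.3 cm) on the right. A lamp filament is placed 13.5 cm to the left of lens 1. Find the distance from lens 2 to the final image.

Lens 1: 1/d_i1 = 1/f₁ − 1/d_o1 = 1/(36.0) − 1/(13.5) = -0.04630, so d_i1 = -21.60 cm.
The intermediate image is 21.60 cm to the left of lens 1 (virtual), which is 26.6 − (-21.60) = 48.20 cm to the left of lens 2, so d_o2 = +48.20 cm.
Lens 2: 1/d_i2 = 1/f₂ − 1/d_o2 = 1/(19.3) − 1/(48.20) = 0.03107, so d_i2 = 32.2 cm.
The final image is real, 32.2 cm to the right of lens 2 (overall magnification ≈ -1.1).

32.2 cm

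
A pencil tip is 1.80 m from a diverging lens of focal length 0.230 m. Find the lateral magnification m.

For a diverging lens, f = -0.230 m.
1/d_i = 1/f − 1/d_o = 1/(-0.2300) − 1/(1.80) = -4.903, so d_i = -0.2039 m.
m = −d_i/d_o = −(-0.2039)/(1.80) = +0.113.
The image is virtual, upright and reduced, on the same side as the object.

m = +0.113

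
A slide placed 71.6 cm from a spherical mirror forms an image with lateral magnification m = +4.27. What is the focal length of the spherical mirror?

f = 93.5 cm (concave)

m = −d_i/d_o ⇒ d_i = −m·d_o = −(+4.27)·(71.6) = -305.7 cm.
1/f = 1/d_o + 1/d_i = 1/(71.6) + 1/(-305.7) = 0.01070, so f = 93.5 cm.
Since f is positive, the spherical mirror is concave.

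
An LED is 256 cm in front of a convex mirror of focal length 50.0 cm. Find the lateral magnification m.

For a convex mirror, f = -50.0 cm.
1/d_i = 1/f − 1/d_o = 1/(-50.00) − 1/(256) = -0.02391, so d_i = -41.83 cm.
m = −d_i/d_o = −(-41.83)/(256) = +0.163.
The image is virtual, upright and reduced, behind the mirror.

m = +0.163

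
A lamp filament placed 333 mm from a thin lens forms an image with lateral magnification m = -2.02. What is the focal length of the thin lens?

m = −d_i/d_o ⇒ d_i = −m·d_o = −(-2.02)·(333) = 672.7 mm.
1/f = 1/d_o + 1/d_i = 1/(333) + 1/(672.7) = 0.004490, so f = 223 mm.
Since f is positive, the thin lens is converging.

f = 223 mm (converging)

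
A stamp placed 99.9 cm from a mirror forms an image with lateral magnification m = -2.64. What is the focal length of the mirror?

f = 72.5 cm (concave)

m = −d_i/d_o ⇒ d_i = −m·d_o = −(-2.64)·(99.9) = 263.7 cm.
1/f = 1/d_o + 1/d_i = 1/(99.9) + 1/(263.7) = 0.01380, so f = 72.5 cm.
Since f is positive, the mirror is concave.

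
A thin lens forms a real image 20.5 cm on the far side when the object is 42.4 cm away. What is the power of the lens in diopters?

P = +7.24 D

d_i = +20.5 cm.
1/f = 1/d_o + 1/d_i = 1/(42.4) + 1/(20.5) = 0.07237 cm⁻¹.
f = 13.82 cm = 0.1382 m, so P = 1/f = +7.24 D.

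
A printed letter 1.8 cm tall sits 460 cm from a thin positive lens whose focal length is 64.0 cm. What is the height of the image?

1/d_i = 1/f − 1/d_o = 1/(64.00) − 1/(460) = 0.01345, so d_i = 74.34 cm.
m = −d_i/d_o = -0.1616.
|h_i| = |m|·h_o = 0.1616 × 1.8 = 0.291 cm. The image is real, inverted and reduced, on the far side of the lens.

0.291 cm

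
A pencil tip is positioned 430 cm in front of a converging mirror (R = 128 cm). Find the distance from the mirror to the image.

75.2 cm

f = R/2 = 128/2 = 64.00 cm.
Mirror equation: 1/v = 1/f − 1/u = 1/(64.00) − 1/(430) = 0.01562 − 0.002326 = 0.01330, so v = 75.2 cm.
The image is real, inverted and reduced, in front of the mirror.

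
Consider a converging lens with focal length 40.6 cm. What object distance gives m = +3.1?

m = −d_i/d_o ⇒ d_i = −m·d_o.
1/f = 1/d_o + 1/d_i = 1/d_o − 1/(m·d_o) = (1 − 1/m)/d_o, so d_o = f(1 − 1/m) = (40.60)(1 − 1/(+3.1)) = 27.5 cm.

27.5 cm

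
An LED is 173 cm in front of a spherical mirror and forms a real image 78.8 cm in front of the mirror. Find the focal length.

Real image ⇒ d_i = +78.8 cm.
1/f = 1/d_o + 1/d_i = 1/(173) + 1/(78.8) = 0.01847, so f = 54.1 cm.
Since f is positive, the spherical mirror is concave.

f = 54.1 cm (concave)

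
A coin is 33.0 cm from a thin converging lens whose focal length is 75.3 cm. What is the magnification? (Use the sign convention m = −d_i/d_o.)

1/d_i = 1/f − 1/d_o = 1/(75.30) − 1/(33.0) = -0.01702, so d_i = -58.74 cm.
m = −d_i/d_o = −(-58.74)/(33.0) = +1.78.
The image is virtual, upright and enlarged, on the same side as the object.

m = +1.78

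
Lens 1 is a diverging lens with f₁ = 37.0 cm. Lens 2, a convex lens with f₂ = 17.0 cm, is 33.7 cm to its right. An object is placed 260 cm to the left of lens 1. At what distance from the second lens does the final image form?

Lens 1 is diverging, so f₁ = −37.0 cm.
Lens 1: 1/d_i1 = 1/f₁ − 1/d_o1 = 1/(-37.0) − 1/(260) = -0.03087, so d_i1 = -32.39 cm.
The intermediate image is 32.39 cm to the left of lens 1 (virtual), which is 33.7 − (-32.39) = 66.09 cm to the left of lens 2, so d_o2 = +66.09 cm.
Lens 2: 1/d_i2 = 1/f₂ − 1/d_o2 = 1/(17.0) − 1/(66.09) = 0.04369, so d_i2 = 22.9 cm.
The final image is real, 22.9 cm to the right of lens 2 (overall magnification ≈ -0.043).

22.9 cm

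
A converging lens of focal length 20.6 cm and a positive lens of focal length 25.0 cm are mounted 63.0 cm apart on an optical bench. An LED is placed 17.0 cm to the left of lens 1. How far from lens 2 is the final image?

Lens 1: 1/d_i1 = 1/f₁ − 1/d_o1 = 1/(20.6) − 1/(17.0) = -0.01028, so d_i1 = -97.28 cm.
The intermediate image is 97.28 cm to the left of lens 1 (virtual), which is 63.0 − (-97.28) = 160.3 cm to the left of lens 2, so d_o2 = +160.3 cm.
Lens 2: 1/d_i2 = 1/f₂ − 1/d_o2 = 1/(25.0) − 1/(160.3) = 0.03376, so d_i2 = 29.6 cm.
The final image is real, 29.6 cm to the right of lens 2 (overall magnification ≈ -1.1).

29.6 cm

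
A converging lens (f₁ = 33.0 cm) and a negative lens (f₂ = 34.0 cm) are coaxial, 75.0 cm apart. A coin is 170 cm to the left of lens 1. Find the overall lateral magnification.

Lens 1: 1/d_i1 = 1/(33.0) − 1/(170) = 0.02442, so d_i1 = 40.95 cm; m₁ = −d_i1/d_o1 = -0.2409.
d_o2 = 75.0 − (40.95) = 34.05 cm.
f₂ = −34.0 cm (diverging).
Lens 2: 1/d_i2 = 1/(-34.0) − 1/(34.05) = -0.05878, so d_i2 = -17.01 cm; m₂ = −d_i2/d_o2 = +0.4996.
m = m₁·m₂ = (-0.2409)(+0.4996) = -0.120.

m = -0.120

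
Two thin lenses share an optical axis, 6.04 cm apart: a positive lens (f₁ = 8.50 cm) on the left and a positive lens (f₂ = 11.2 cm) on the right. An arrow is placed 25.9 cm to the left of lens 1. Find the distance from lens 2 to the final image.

4.16 cm

Lens 1: 1/d_i1 = 1/f₁ − 1/d_o1 = 1/(8.50) − 1/(25.9) = 0.07904, so d_i1 = 12.65 cm.
The intermediate image is 12.65 cm to the right of lens 1, which lies 6.610 cm to the right of lens 2 — a virtual object — so d_o2 = −6.610 cm.
Lens 2: 1/d_i2 = 1/f₂ − 1/d_o2 = 1/(11.2) − 1/(-6.610) = 0.2406, so d_i2 = 4.16 cm.
The final image is real, 4.16 cm to the right of lens 2 (overall magnification ≈ -0.31).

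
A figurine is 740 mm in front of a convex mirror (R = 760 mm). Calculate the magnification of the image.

m = +0.339

f = R/2 = 760/2 = 380.0 mm; for a convex mirror, f = -380.0 mm.
1/d_i = 1/f − 1/d_o = 1/(-380.0) − 1/(740) = -0.003983, so d_i = -251.1 mm.
m = −d_i/d_o = −(-251.1)/(740) = +0.339.
The image is virtual, upright and reduced, behind the mirror.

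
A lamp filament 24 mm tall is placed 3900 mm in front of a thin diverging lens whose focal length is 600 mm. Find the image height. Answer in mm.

3.20 mm

For a diverging lens, f = -600 mm.
1/d_i = 1/f − 1/d_o = 1/(-600.0) − 1/(3900) = -0.001923, so d_i = -520.0 mm.
m = −d_i/d_o = +0.1333.
|h_i| = |m|·h_o = 0.1333 × 24 = 3.20 mm. The image is virtual, upright and reduced, on the same side as the object.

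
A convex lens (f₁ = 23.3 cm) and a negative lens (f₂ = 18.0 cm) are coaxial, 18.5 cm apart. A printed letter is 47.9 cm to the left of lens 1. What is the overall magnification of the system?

Lens 1: 1/d_i1 = 1/(23.3) − 1/(47.9) = 0.02204, so d_i1 = 45.37 cm; m₁ = −d_i1/d_o1 = -0.9472.
d_o2 = 18.5 − (45.37) = -26.87 cm (virtual object).
f₂ = −18.0 cm (diverging).
Lens 2: 1/d_i2 = 1/(-18.0) − 1/(-26.87) = -0.01834, so d_i2 = -54.53 cm; m₂ = −d_i2/d_o2 = -2.029.
m = m₁·m₂ = (-0.9472)(-2.029) = +1.92.

m = +1.92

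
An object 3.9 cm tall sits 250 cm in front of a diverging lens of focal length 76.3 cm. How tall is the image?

0.912 cm

For a diverging lens, f = -76.3 cm.
1/d_i = 1/f − 1/d_o = 1/(-76.30) − 1/(250) = -0.01711, so d_i = -58.46 cm.
m = −d_i/d_o = +0.2338.
|h_i| = |m|·h_o = 0.2338 × 3.9 = 0.912 cm. The image is virtual, upright and reduced, on the same side as the object.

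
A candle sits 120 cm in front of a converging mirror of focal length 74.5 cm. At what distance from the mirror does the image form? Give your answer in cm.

196 cm

Mirror equation: 1/d_i = 1/f − 1/d_o = 1/(74.50) − 1/(120) = 0.01342 − 0.008333 = 0.005089, so d_i = 196 cm.
The image is real, inverted and enlarged, in front of the mirror.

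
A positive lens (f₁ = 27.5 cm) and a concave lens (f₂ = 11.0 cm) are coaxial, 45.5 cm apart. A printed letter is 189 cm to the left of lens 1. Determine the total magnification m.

Lens 1: 1/d_i1 = 1/(27.5) − 1/(189) = 0.03107, so d_i1 = 32.18 cm; m₁ = −d_i1/d_o1 = -0.1703.
d_o2 = 45.5 − (32.18) = 13.32 cm.
f₂ = −11.0 cm (diverging).
Lens 2: 1/d_i2 = 1/(-11.0) − 1/(13.32) = -0.1660, so d_i2 = -6.025 cm; m₂ = −d_i2/d_o2 = +0.4523.
m = m₁·m₂ = (-0.1703)(+0.4523) = -0.0770.

m = -0.0770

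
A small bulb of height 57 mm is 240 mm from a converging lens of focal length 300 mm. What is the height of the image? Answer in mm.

1/d_i = 1/f − 1/d_o = 1/(300.0) − 1/(240) = -0.0008333, so d_i = -1200 mm.
m = −d_i/d_o = +5.000.
|h_i| = |m|·h_o = 5.000 × 57 = 285 mm. The image is virtual, upright and enlarged, on the same side as the object.

285 mm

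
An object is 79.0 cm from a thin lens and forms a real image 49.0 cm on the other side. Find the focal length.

f = 30.2 cm (converging)

Real image ⇒ d_i = +49.0 cm.
1/f = 1/d_o + 1/d_i = 1/(79.0) + 1/(49.0) = 0.03307, so f = 30.2 cm.
Since f is positive, the thin lens is converging.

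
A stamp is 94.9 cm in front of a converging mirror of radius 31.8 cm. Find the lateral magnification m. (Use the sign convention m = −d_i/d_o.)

f = R/2 = 31.8/2 = 15.90 cm.
1/d_i = 1/f − 1/d_o = 1/(15.90) − 1/(94.9) = 0.05236, so d_i = 19.10 cm.
m = −d_i/d_o = −(19.10)/(94.9) = -0.201.
The image is real, inverted and reduced, in front of the mirror.

m = -0.201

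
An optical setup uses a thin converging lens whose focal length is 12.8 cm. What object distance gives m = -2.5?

m = −d_i/d_o ⇒ d_i = −m·d_o.
1/f = 1/d_o + 1/d_i = 1/d_o − 1/(m·d_o) = (1 − 1/m)/d_o, so d_o = f(1 − 1/m) = (12.80)(1 − 1/(-2.5)) = 17.9 cm.

17.9 cm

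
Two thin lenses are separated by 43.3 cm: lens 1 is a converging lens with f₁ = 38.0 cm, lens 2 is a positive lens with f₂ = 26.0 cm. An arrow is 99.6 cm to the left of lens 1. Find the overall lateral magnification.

Lens 1: 1/d_i1 = 1/(38.0) − 1/(99.6) = 0.01628, so d_i1 = 61.44 cm; m₁ = −d_i1/d_o1 = -0.6169.
d_o2 = 43.3 − (61.44) = -18.14 cm (virtual object).
Lens 2: 1/d_i2 = 1/(26.0) − 1/(-18.14) = 0.09359, so d_i2 = 10.69 cm; m₂ = −d_i2/d_o2 = +0.5890.
m = m₁·m₂ = (-0.6169)(+0.5890) = -0.363.

m = -0.363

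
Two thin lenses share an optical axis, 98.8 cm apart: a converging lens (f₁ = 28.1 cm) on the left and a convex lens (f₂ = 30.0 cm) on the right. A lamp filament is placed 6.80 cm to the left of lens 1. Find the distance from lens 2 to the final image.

41.6 cm

Lens 1: 1/d_i1 = 1/f₁ − 1/d_o1 = 1/(28.1) − 1/(6.80) = -0.1115, so d_i1 = -8.971 cm.
The intermediate image is 8.971 cm to the left of lens 1 (virtual), which is 98.8 − (-8.971) = 107.8 cm to the left of lens 2, so d_o2 = +107.8 cm.
Lens 2: 1/d_i2 = 1/f₂ − 1/d_o2 = 1/(30.0) − 1/(107.8) = 0.02406, so d_i2 = 41.6 cm.
The final image is real, 41.6 cm to the right of lens 2 (overall magnification ≈ -0.51).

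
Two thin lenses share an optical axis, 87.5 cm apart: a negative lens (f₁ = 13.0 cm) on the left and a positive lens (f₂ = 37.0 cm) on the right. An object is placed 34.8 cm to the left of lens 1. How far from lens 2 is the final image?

Lens 1 is diverging, so f₁ = −13.0 cm.
Lens 1: 1/d_i1 = 1/f₁ − 1/d_o1 = 1/(-13.0) − 1/(34.8) = -0.1057, so d_i1 = -9.464 cm.
The intermediate image is 9.464 cm to the left of lens 1 (virtual), which is 87.5 − (-9.464) = 96.96 cm to the left of lens 2, so d_o2 = +96.96 cm.
Lens 2: 1/d_i2 = 1/f₂ − 1/d_o2 = 1/(37.0) − 1/(96.96) = 0.01671, so d_i2 = 59.8 cm.
The final image is real, 59.8 cm to the right of lens 2 (overall magnification ≈ -0.17).

59.8 cm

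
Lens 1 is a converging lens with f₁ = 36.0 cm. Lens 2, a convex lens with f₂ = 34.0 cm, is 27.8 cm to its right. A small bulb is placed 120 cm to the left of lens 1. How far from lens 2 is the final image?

Lens 1: 1/d_i1 = 1/f₁ − 1/d_o1 = 1/(36.0) − 1/(120) = 0.01944, so d_i1 = 51.43 cm.
The intermediate image is 51.43 cm to the right of lens 1, which lies 23.63 cm to the right of lens 2 — a virtual object — so d_o2 = −23.63 cm.
Lens 2: 1/d_i2 = 1/f₂ − 1/d_o2 = 1/(34.0) − 1/(-23.63) = 0.07173, so d_i2 = 13.9 cm.
The final image is real, 13.9 cm to the right of lens 2 (overall magnification ≈ -0.25).

13.9 cm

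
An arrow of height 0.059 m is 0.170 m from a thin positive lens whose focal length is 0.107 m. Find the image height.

0.100 m

1/d_i = 1/f − 1/d_o = 1/(0.1070) − 1/(0.170) = 3.463, so d_i = 0.2887 m.
m = −d_i/d_o = -1.698.
|h_i| = |m|·h_o = 1.698 × 0.059 = 0.100 m. The image is real, inverted and enlarged, on the far side of the lens.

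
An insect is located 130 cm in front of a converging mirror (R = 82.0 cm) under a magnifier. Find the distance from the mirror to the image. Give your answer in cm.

f = R/2 = 82.0/2 = 41.00 cm.
Mirror equation: 1/q = 1/f − 1/p = 1/(41.00) − 1/(130) = 0.02439 − 0.007692 = 0.01670, so q = 59.9 cm.
The image is real, inverted and reduced, in front of the mirror.

59.9 cm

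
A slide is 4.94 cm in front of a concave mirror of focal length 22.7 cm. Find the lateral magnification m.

1/d_i = 1/f − 1/d_o = 1/(22.70) − 1/(4.94) = -0.1584, so d_i = -6.314 cm.
m = −d_i/d_o = −(-6.314)/(4.94) = +1.28.
The image is virtual, upright and enlarged, behind the mirror.

m = +1.28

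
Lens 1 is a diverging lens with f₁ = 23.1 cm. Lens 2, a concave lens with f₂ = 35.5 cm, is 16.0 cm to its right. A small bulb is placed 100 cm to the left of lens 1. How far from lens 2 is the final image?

17.6 cm

Lens 1 is diverging, so f₁ = −23.1 cm.
Lens 1: 1/d_i1 = 1/f₁ − 1/d_o1 = 1/(-23.1) − 1/(100) = -0.05329, so d_i1 = -18.77 cm.
The intermediate image is 18.77 cm to the left of lens 1 (virtual), which is 16.0 − (-18.77) = 34.77 cm to the left of lens 2, so d_o2 = +34.77 cm.
Lens 2 is diverging, so f₂ = −35.5 cm.
Lens 2: 1/d_i2 = 1/f₂ − 1/d_o2 = 1/(-35.5) − 1/(34.77) = -0.05693, so d_i2 = -17.6 cm.
The final image is virtual, 17.6 cm to the left of lens 2 (overall magnification ≈ 0.095).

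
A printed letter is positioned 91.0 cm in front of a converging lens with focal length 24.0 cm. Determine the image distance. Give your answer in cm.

Thin-lens equation: 1/d_i = 1/f − 1/d_o = 1/(24.00) − 1/(91.0) = 0.04167 − 0.01099 = 0.03068, so d_i = 32.6 cm.
The image is real, inverted and reduced, on the far side of the lens.

32.6 cm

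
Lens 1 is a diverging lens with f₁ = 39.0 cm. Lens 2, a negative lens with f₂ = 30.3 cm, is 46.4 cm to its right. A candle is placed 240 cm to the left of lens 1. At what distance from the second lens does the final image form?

22.0 cm

Lens 1 is diverging, so f₁ = −39.0 cm.
Lens 1: 1/d_i1 = 1/f₁ − 1/d_o1 = 1/(-39.0) − 1/(240) = -0.02981, so d_i1 = -33.55 cm.
The intermediate image is 33.55 cm to the left of lens 1 (virtual), which is 46.4 − (-33.55) = 79.95 cm to the left of lens 2, so d_o2 = +79.95 cm.
Lens 2 is diverging, so f₂ = −30.3 cm.
Lens 2: 1/d_i2 = 1/f₂ − 1/d_o2 = 1/(-30.3) − 1/(79.95) = -0.04551, so d_i2 = -22.0 cm.
The final image is virtual, 22.0 cm to the left of lens 2 (overall magnification ≈ 0.038).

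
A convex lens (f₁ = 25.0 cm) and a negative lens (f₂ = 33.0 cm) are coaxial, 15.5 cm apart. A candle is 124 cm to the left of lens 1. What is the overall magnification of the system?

Lens 1: 1/d_i1 = 1/(25.0) − 1/(124) = 0.03194, so d_i1 = 31.31 cm; m₁ = −d_i1/d_o1 = -0.2525.
d_o2 = 15.5 − (31.31) = -15.81 cm (virtual object).
f₂ = −33.0 cm (diverging).
Lens 2: 1/d_i2 = 1/(-33.0) − 1/(-15.81) = 0.03295, so d_i2 = 30.35 cm; m₂ = −d_i2/d_o2 = +1.920.
m = m₁·m₂ = (-0.2525)(+1.920) = -0.485.

m = -0.485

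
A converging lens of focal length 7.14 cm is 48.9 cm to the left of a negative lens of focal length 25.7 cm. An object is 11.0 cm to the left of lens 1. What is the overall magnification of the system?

m = -0.876

Lens 1: 1/d_i1 = 1/(7.14) − 1/(11.0) = 0.04915, so d_i1 = 20.35 cm; m₁ = −d_i1/d_o1 = -1.850.
d_o2 = 48.9 − (20.35) = 28.55 cm.
f₂ = −25.7 cm (diverging).
Lens 2: 1/d_i2 = 1/(-25.7) − 1/(28.55) = -0.07394, so d_i2 = -13.53 cm; m₂ = −d_i2/d_o2 = +0.4737.
m = m₁·m₂ = (-1.850)(+0.4737) = -0.876.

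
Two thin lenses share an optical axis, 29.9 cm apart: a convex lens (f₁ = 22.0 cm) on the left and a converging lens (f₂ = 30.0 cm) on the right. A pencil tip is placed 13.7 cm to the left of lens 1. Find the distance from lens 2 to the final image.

54.9 cm

Lens 1: 1/d_i1 = 1/f₁ − 1/d_o1 = 1/(22.0) − 1/(13.7) = -0.02754, so d_i1 = -36.31 cm.
The intermediate image is 36.31 cm to the left of lens 1 (virtual), which is 29.9 − (-36.31) = 66.21 cm to the left of lens 2, so d_o2 = +66.21 cm.
Lens 2: 1/d_i2 = 1/f₂ − 1/d_o2 = 1/(30.0) − 1/(66.21) = 0.01823, so d_i2 = 54.9 cm.
The final image is real, 54.9 cm to the right of lens 2 (overall magnification ≈ -2.2).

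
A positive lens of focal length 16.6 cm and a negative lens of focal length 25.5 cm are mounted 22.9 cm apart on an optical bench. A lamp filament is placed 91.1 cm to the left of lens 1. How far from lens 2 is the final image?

2.36 cm

Lens 1: 1/d_i1 = 1/f₁ − 1/d_o1 = 1/(16.6) − 1/(91.1) = 0.04926, so d_i1 = 20.30 cm.
The intermediate image is 20.30 cm to the right of lens 1, which is 22.9 − (20.30) = 2.600 cm to the left of lens 2, so d_o2 = +2.600 cm.
Lens 2 is diverging, so f₂ = −25.5 cm.
Lens 2: 1/d_i2 = 1/f₂ − 1/d_o2 = 1/(-25.5) − 1/(2.600) = -0.4238, so d_i2 = -2.36 cm.
The final image is virtual, 2.36 cm to the left of lens 2 (overall magnification ≈ -0.20).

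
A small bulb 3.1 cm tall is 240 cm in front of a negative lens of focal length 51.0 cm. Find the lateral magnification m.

For a negative lens, f = -51.0 cm.
1/d_i = 1/f − 1/d_o = 1/(-51.00) − 1/(240) = -0.02377, so d_i = -42.06 cm.
m = −d_i/d_o = −(-42.06)/(240) = +0.175.
The image is virtual, upright and reduced, on the same side as the object.

m = +0.175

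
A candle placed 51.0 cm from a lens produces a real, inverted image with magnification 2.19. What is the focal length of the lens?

f = 35.0 cm (converging)

m = −d_i/d_o ⇒ d_i = −m·d_o = −(-2.19)·(51.0) = 111.7 cm.
1/f = 1/d_o + 1/d_i = 1/(51.0) + 1/(111.7) = 0.02856, so f = 35.0 cm.
Since f is positive, the lens is converging.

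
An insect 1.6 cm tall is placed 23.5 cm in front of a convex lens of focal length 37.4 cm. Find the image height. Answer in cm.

4.31 cm

1/d_i = 1/f − 1/d_o = 1/(37.40) − 1/(23.5) = -0.01582, so d_i = -63.23 cm.
m = −d_i/d_o = +2.691.
|h_i| = |m|·h_o = 2.691 × 1.6 = 4.31 cm. The image is virtual, upright and enlarged, on the same side as the object.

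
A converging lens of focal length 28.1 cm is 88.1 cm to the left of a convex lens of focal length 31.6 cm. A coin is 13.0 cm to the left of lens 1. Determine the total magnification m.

Lens 1: 1/d_i1 = 1/(28.1) − 1/(13.0) = -0.04134, so d_i1 = -24.19 cm; m₁ = −d_i1/d_o1 = +1.861.
d_o2 = 88.1 − (-24.19) = 112.3 cm.
Lens 2: 1/d_i2 = 1/(31.6) − 1/(112.3) = 0.02274, so d_i2 = 43.97 cm; m₂ = −d_i2/d_o2 = -0.3916.
m = m₁·m₂ = (+1.861)(-0.3916) = -0.729.

m = -0.729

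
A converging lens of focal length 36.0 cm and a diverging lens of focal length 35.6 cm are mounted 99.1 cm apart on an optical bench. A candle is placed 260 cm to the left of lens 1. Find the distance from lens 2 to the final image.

22.0 cm

Lens 1: 1/d_i1 = 1/f₁ − 1/d_o1 = 1/(36.0) − 1/(260) = 0.02393, so d_i1 = 41.79 cm.
The intermediate image is 41.79 cm to the right of lens 1, which is 99.1 − (41.79) = 57.31 cm to the left of lens 2, so d_o2 = +57.31 cm.
Lens 2 is diverging, so f₂ = −35.6 cm.
Lens 2: 1/d_i2 = 1/f₂ − 1/d_o2 = 1/(-35.6) − 1/(57.31) = -0.04554, so d_i2 = -22.0 cm.
The final image is virtual, 22.0 cm to the left of lens 2 (overall magnification ≈ -0.062).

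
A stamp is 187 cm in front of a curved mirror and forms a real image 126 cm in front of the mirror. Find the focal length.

f = 75.3 cm (concave)

Real image ⇒ d_i = +126 cm.
1/f = 1/d_o + 1/d_i = 1/(187) + 1/(126) = 0.01328, so f = 75.3 cm.
Since f is positive, the curved mirror is concave.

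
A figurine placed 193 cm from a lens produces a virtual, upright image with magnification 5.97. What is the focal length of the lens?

f = 232 cm (converging)

m = −d_i/d_o ⇒ d_i = −m·d_o = −(+5.97)·(193) = -1152 cm.
1/f = 1/d_o + 1/d_i = 1/(193) + 1/(-1152) = 0.004313, so f = 232 cm.
Since f is positive, the lens is converging.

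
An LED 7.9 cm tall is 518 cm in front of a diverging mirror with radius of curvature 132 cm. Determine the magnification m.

f = R/2 = 132/2 = 66.00 cm; for a diverging mirror, f = -66.00 cm.
1/d_i = 1/f − 1/d_o = 1/(-66.00) − 1/(518) = -0.01708, so d_i = -58.54 cm.
m = −d_i/d_o = −(-58.54)/(518) = +0.113.
The image is virtual, upright and reduced, behind the mirror.

m = +0.113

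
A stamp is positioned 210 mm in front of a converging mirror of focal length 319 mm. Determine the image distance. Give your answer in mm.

Mirror equation: 1/q = 1/f − 1/p = 1/(319.0) − 1/(210) = 0.003135 − 0.004762 = -0.001627, so q = -615 mm.
The image is virtual, upright and enlarged, behind the mirror.

615 mm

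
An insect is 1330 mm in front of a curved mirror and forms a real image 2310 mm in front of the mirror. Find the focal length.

f = 844 mm (concave)

Real image ⇒ d_i = +2310 mm.
1/f = 1/d_o + 1/d_i = 1/(1330) + 1/(2310) = 0.001185, so f = 844 mm.
Since f is positive, the curved mirror is concave.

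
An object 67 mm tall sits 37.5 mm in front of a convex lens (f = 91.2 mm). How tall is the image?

114 mm

1/d_i = 1/f − 1/d_o = 1/(91.20) − 1/(37.5) = -0.01570, so d_i = -63.69 mm.
m = −d_i/d_o = +1.698.
|h_i| = |m|·h_o = 1.698 × 67 = 114 mm. The image is virtual, upright and enlarged, on the same side as the object.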